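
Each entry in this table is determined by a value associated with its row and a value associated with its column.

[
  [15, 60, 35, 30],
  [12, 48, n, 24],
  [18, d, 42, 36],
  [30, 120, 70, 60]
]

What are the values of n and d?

n = 28, d = 72

Each row is a constant multiple of every other row — this is a multiplication table with the headers hidden.
Row 2 is 12/15 = 4/5 times row 1, so its entry in column 3 is 35 × 4/5 = 28.
Row 3 is 18/15 = 6/5 times row 1, so its entry in column 2 is 60 × 6/5 = 72.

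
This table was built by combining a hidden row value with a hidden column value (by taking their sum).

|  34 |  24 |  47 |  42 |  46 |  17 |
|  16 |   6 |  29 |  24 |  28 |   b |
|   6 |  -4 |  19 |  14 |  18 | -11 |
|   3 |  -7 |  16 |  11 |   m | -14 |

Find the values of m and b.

m = 15, b = -1

The difference between any two rows is the same in every column — this is an addition table with the headers hidden.
Row 4 minus row 1 is 11 − 42 = -31, so its entry in column 5 is 46 + (-31) = 15.
Row 2 minus row 1 is 24 − 42 = -18, so its entry in column 6 is 17 + (-18) = -1.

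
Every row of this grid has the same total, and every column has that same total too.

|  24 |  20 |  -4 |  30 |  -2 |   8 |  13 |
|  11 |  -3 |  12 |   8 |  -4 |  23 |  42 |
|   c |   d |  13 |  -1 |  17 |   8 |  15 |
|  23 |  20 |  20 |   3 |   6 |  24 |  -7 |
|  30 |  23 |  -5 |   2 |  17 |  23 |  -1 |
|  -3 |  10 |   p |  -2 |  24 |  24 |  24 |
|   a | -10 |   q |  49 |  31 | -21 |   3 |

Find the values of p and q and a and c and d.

p = 12, q = 41, a = -4, c = 8, d = 29

Rows 1 and 2 both sum to 89, so that's the common total.
The known cells in column 2 total 60, leaving 89 − 60 = 29 for the blank.
The known cells in row 3 total 81, leaving 89 − 81 = 8 for the blank.
The known cells in column 1 total 93, leaving 89 − 93 = -4 for the blank.
The known cells in row 7 total 48, leaving 89 − 48 = 41 for the blank.
The known cells in row 6 total 77, leaving 89 − 77 = 12 for the blank.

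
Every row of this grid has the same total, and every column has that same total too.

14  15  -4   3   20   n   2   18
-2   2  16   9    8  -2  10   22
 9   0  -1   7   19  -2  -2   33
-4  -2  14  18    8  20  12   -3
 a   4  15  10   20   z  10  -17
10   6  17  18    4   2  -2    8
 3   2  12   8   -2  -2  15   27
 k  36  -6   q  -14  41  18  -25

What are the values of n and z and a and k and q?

n = -5, z = 11, a = 10, k = 23, q = -10

Rows 2 and 3 both sum to 63, so that's the common total.
Column 4 has 3 + 9 + 7 + 18 + 10 + 18 + 8 = 73; the blank must be 63 − 73 = -10.
Row 8 has 36 − 6 − 10 − 14 + 41 + 18 − 25 = 40; the blank must be 63 − 40 = 23.
Column 1 has 14 − 2 + 9 − 4 + 10 + 3 + 23 = 53; the blank must be 63 − 53 = 10.
Row 5 has 10 + 4 + 15 + 10 + 20 + 10 − 17 = 52; the blank must be 63 − 52 = 11.
Row 1 has 14 + 15 − 4 + 3 + 20 + 2 + 18 = 68; the blank must be 63 − 68 = -5.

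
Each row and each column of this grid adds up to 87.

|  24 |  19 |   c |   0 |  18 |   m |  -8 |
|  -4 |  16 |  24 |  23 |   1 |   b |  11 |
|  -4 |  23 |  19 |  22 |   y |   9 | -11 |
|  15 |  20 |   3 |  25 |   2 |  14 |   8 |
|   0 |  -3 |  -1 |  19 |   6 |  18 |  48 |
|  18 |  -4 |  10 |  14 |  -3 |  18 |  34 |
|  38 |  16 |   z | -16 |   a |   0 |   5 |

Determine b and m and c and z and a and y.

Row 3: -4 + 23 + 19 + 22 + 9 − 11 = 58, so its missing entry is 87 − 58 = 29.
Row 2: -4 + 16 + 24 + 23 + 1 + 11 = 71, so its missing entry is 87 − 71 = 16.
Column 5: 18 + 1 + 29 + 2 + 6 − 3 = 53, so its missing entry is 87 − 53 = 34.
Row 7: 38 + 16 − 16 + 34 + 0 + 5 = 77, so its missing entry is 87 − 77 = 10.
Column 3: 24 + 19 + 3 − 1 + 10 + 10 = 65, so its missing entry is 87 − 65 = 22.
Row 1: 24 + 19 + 22 + 0 + 18 − 8 = 75, so its missing entry is 87 − 75 = 12.

b = 16, m = 12, c = 22, z = 10, a = 34, y = 29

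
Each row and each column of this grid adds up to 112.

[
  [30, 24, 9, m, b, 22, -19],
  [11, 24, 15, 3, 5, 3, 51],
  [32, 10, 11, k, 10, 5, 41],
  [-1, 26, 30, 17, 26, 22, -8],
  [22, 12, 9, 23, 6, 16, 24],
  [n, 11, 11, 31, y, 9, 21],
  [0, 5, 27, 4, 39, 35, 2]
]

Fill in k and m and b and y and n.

The known cells in row 3 total 109, leaving 112 − 109 = 3 for the blank.
The known cells in column 4 total 81, leaving 112 − 81 = 31 for the blank.
The known cells in row 1 total 97, leaving 112 − 97 = 15 for the blank.
The known cells in column 5 total 101, leaving 112 − 101 = 11 for the blank.
The known cells in row 6 total 94, leaving 112 − 94 = 18 for the blank.

k = 3, m = 31, b = 15, y = 11, n = 18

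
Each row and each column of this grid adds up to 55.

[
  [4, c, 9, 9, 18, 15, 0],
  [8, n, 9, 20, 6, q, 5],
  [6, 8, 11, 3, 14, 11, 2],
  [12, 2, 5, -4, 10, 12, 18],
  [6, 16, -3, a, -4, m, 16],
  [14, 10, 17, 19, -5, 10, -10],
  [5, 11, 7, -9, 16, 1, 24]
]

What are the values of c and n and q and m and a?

c = 0, n = 8, q = -1, m = 7, a = 17

The known cells in row 1 total 55, leaving 55 − 55 = 0 for the blank.
The known cells in column 4 total 38, leaving 55 − 38 = 17 for the blank.
The known cells in column 2 total 47, leaving 55 − 47 = 8 for the blank.
The known cells in row 2 total 56, leaving 55 − 56 = -1 for the blank.
The known cells in row 5 total 48, leaving 55 − 48 = 7 for the blank.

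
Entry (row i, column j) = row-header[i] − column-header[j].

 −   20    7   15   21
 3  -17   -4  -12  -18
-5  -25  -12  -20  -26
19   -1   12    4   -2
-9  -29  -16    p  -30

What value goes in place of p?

-24

-9 − 15 = -24.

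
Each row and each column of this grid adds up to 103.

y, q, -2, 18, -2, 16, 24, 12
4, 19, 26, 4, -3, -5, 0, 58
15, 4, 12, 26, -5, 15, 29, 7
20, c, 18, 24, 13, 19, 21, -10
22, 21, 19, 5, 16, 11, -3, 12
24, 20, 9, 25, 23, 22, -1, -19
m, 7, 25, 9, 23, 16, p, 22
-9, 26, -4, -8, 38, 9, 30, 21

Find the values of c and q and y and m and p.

c = -2, q = 8, y = 29, m = -2, p = 3

Row 4: 20 + 18 + 24 + 13 + 19 + 21 − 10 = 105, so its missing entry is 103 − 105 = -2.
Column 2: 19 + 4 − 2 + 21 + 20 + 7 + 26 = 95, so its missing entry is 103 − 95 = 8.
Row 1: 8 − 2 + 18 − 2 + 16 + 24 + 12 = 74, so its missing entry is 103 − 74 = 29.
Column 1: 29 + 4 + 15 + 20 + 22 + 24 − 9 = 105, so its missing entry is 103 − 105 = -2.
Row 7: -2 + 7 + 25 + 9 + 23 + 16 + 22 = 100, so its missing entry is 103 − 100 = 3.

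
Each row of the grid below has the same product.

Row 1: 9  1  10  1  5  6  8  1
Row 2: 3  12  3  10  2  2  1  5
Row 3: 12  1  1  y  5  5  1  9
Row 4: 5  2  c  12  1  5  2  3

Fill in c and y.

Rows 1 and 2 each multiply to 21600, so every row has product 21600.
Row 4: 5×2×12×1×5×2×3 = 3600, so the missing entry is 21600 ÷ 3600 = 6.
Row 3: 12×1×1×5×5×1×9 = 2700, so the missing entry is 21600 ÷ 2700 = 8.

c = 6, y = 8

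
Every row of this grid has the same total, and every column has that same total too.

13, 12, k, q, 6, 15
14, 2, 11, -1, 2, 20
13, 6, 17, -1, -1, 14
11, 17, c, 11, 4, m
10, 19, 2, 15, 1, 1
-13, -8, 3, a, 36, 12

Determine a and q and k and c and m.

Rows 2 and 3 both sum to 48, so that's the common total.
The known cells in row 6 total 30, leaving 48 − 30 = 18 for the blank.
The known cells in column 4 total 42, leaving 48 − 42 = 6 for the blank.
The known cells in row 1 total 52, leaving 48 − 52 = -4 for the blank.
The known cells in column 3 total 29, leaving 48 − 29 = 19 for the blank.
The known cells in row 4 total 62, leaving 48 − 62 = -14 for the blank.

a = 18, q = 6, k = -4, c = 19, m = -14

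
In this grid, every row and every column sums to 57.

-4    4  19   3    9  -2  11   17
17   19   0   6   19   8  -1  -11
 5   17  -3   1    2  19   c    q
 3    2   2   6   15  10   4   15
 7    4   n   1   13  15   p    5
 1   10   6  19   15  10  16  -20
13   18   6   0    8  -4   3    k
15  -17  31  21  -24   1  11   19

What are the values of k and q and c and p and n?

Column 3: 19 + 0 − 3 + 2 + 6 + 6 + 31 = 61, so its missing entry is 57 − 61 = -4.
Row 5: 7 + 4 − 4 + 1 + 13 + 15 + 5 = 41, so its missing entry is 57 − 41 = 16.
Row 7: 13 + 18 + 6 + 0 + 8 − 4 + 3 = 44, so its missing entry is 57 − 44 = 13.
Column 8: 17 − 11 + 15 + 5 − 20 + 13 + 19 = 38, so its missing entry is 57 − 38 = 19.
Row 3: 5 + 17 − 3 + 1 + 2 + 19 + 19 = 60, so its missing entry is 57 − 60 = -3.

k = 13, q = 19, c = -3, p = 16, n = -4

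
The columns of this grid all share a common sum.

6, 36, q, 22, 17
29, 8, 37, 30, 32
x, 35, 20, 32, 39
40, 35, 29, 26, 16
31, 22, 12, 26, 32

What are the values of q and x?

q = 38, x = 30

Columns 2 and 5 both add up to 136, so every column sums to 136.
Column 3: 37 + 20 + 29 + 12 = 98, so the missing entry is 136 − 98 = 38.
Column 1: 6 + 29 + 40 + 31 = 106, so the missing entry is 136 − 106 = 30.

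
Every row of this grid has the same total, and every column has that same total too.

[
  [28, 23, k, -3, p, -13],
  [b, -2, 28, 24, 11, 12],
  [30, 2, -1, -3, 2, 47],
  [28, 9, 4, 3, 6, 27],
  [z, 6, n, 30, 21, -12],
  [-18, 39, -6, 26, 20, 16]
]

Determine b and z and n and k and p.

b = 4, z = 5, n = 27, k = 25, p = 17

Rows 3 and 4 both sum to 77, so that's the common total.
The known cells in column 5 total 60, leaving 77 − 60 = 17 for the blank.
The known cells in row 1 total 52, leaving 77 − 52 = 25 for the blank.
The known cells in column 3 total 50, leaving 77 − 50 = 27 for the blank.
The known cells in row 5 total 72, leaving 77 − 72 = 5 for the blank.
The known cells in row 2 total 73, leaving 77 − 73 = 4 for the blank.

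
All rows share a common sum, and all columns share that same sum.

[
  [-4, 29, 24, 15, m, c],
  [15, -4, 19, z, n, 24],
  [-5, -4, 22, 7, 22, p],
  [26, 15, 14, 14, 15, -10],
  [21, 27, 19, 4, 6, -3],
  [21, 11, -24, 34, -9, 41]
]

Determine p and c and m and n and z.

Rows 4 and 5 both sum to 74, so that's the common total.
Row 3 has -5 − 4 + 22 + 7 + 22 = 42; the blank must be 74 − 42 = 32.
Column 6 has 24 + 32 − 10 − 3 + 41 = 84; the blank must be 74 − 84 = -10.
Row 1 has -4 + 29 + 24 + 15 − 10 = 54; the blank must be 74 − 54 = 20.
Column 5 has 20 + 22 + 15 + 6 − 9 = 54; the blank must be 74 − 54 = 20.
Row 2 has 15 − 4 + 19 + 20 + 24 = 74; the blank must be 74 − 74 = 0.

p = 32, c = -10, m = 20, n = 20, z = 0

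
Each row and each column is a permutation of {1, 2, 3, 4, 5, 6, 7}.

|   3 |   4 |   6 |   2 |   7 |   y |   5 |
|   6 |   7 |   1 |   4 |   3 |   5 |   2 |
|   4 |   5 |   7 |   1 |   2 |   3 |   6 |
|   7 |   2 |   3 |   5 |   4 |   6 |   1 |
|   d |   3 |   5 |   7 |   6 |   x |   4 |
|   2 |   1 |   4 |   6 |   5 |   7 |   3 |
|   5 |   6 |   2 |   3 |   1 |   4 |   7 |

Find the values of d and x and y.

For row 5, column 1: column 1 already has {2, 3, 4, 5, 6, 7}; that leaves 1.
At (row 5, col 6): row 5 already has {1, 3, 4, 5, 6, 7}, so the value is 2.
At (row 1, col 6): row 1 already has {2, 3, 4, 5, 6, 7}, so the value is 1.

d = 1, x = 2, y = 1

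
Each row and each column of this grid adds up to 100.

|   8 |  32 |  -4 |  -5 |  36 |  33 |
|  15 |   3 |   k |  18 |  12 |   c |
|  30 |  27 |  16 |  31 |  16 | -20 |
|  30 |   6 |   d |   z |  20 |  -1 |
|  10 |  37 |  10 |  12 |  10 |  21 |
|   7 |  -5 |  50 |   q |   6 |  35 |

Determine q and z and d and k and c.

Column 6: 33 − 20 − 1 + 21 + 35 = 68, so its missing entry is 100 − 68 = 32.
Row 2: 15 + 3 + 18 + 12 + 32 = 80, so its missing entry is 100 − 80 = 20.
Row 6: 7 − 5 + 50 + 6 + 35 = 93, so its missing entry is 100 − 93 = 7.
Column 4: -5 + 18 + 31 + 12 + 7 = 63, so its missing entry is 100 − 63 = 37.
Row 4: 30 + 6 + 37 + 20 − 1 = 92, so its missing entry is 100 − 92 = 8.

q = 7, z = 37, d = 8, k = 20, c = 32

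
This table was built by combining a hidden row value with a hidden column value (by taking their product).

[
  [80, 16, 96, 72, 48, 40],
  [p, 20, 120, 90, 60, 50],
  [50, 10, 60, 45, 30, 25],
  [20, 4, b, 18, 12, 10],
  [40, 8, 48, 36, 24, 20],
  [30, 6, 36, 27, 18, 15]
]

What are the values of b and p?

b = 24, p = 100

Each row is a constant multiple of every other row — this is a multiplication table with the headers hidden.
Row 4 is 12/48 = 1/4 times row 1, so its entry in column 3 is 96 × 1/4 = 24.
Row 2 is 60/48 = 5/4 times row 1, so its entry in column 1 is 80 × 5/4 = 100.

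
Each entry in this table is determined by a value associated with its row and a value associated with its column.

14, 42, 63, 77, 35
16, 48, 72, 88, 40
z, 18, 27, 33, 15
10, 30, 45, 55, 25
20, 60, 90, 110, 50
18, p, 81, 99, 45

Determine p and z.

Each row is a constant multiple of every other row — this is a multiplication table with the headers hidden.
Row 6 is 81/63 = 9/7 times row 1, so its entry in column 2 is 42 × 9/7 = 54.
Row 3 is 27/63 = 3/7 times row 1, so its entry in column 1 is 14 × 3/7 = 6.

p = 54, z = 6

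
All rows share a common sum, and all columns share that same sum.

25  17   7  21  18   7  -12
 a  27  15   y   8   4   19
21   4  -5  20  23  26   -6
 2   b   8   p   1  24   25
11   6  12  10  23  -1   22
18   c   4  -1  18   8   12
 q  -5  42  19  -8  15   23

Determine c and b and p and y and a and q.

c = 24, b = 10, p = 13, y = 1, a = 9, q = -3

Rows 1 and 3 both sum to 83, so that's the common total.
The known cells in row 6 total 59, leaving 83 − 59 = 24 for the blank.
The known cells in column 2 total 73, leaving 83 − 73 = 10 for the blank.
The known cells in row 4 total 70, leaving 83 − 70 = 13 for the blank.
The known cells in row 7 total 86, leaving 83 − 86 = -3 for the blank.
The known cells in column 1 total 74, leaving 83 − 74 = 9 for the blank.
The known cells in row 2 total 82, leaving 83 − 82 = 1 for the blank.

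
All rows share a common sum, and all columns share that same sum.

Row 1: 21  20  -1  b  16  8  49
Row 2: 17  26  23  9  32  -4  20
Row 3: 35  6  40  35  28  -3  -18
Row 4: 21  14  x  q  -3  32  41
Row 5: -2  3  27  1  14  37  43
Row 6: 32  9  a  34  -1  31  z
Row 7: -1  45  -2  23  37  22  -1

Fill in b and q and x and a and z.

Rows 2 and 3 both sum to 123, so that's the common total.
Row 1: 21 + 20 − 1 + 16 + 8 + 49 = 113, so its missing entry is 123 − 113 = 10.
Column 4: 10 + 9 + 35 + 1 + 34 + 23 = 112, so its missing entry is 123 − 112 = 11.
Column 7: 49 + 20 − 18 + 41 + 43 − 1 = 134, so its missing entry is 123 − 134 = -11.
Row 4: 21 + 14 + 11 − 3 + 32 + 41 = 116, so its missing entry is 123 − 116 = 7.
Row 6: 32 + 9 + 34 − 1 + 31 − 11 = 94, so its missing entry is 123 − 94 = 29.

b = 10, q = 11, x = 7, a = 29, z = -11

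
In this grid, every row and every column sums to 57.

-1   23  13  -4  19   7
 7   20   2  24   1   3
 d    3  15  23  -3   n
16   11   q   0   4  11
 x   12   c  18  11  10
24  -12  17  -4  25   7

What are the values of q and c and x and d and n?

Row 4 has 16 + 11 + 0 + 4 + 11 = 42; the blank must be 57 − 42 = 15.
Column 3 has 13 + 2 + 15 + 15 + 17 = 62; the blank must be 57 − 62 = -5.
Row 5 has 12 − 5 + 18 + 11 + 10 = 46; the blank must be 57 − 46 = 11.
Column 1 has -1 + 7 + 16 + 11 + 24 = 57; the blank must be 57 − 57 = 0.
Row 3 has 0 + 3 + 15 + 23 − 3 = 38; the blank must be 57 − 38 = 19.

q = 15, c = -5, x = 11, d = 0, n = 19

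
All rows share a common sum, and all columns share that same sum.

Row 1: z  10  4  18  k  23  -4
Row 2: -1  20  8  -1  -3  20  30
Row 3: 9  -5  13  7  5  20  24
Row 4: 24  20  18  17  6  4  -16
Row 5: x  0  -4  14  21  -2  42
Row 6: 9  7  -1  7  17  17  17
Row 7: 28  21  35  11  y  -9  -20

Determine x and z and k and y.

Rows 2 and 3 both sum to 73, so that's the common total.
The known cells in row 5 total 71, leaving 73 − 71 = 2 for the blank.
The known cells in row 7 total 66, leaving 73 − 66 = 7 for the blank.
The known cells in column 5 total 53, leaving 73 − 53 = 20 for the blank.
The known cells in row 1 total 71, leaving 73 − 71 = 2 for the blank.

x = 2, z = 2, k = 20, y = 7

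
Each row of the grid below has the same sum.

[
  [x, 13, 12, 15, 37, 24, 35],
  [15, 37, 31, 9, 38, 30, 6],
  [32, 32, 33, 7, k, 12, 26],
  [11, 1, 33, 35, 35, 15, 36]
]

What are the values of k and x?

Rows 2 and 4 both add up to 166, so every row sums to 166.
Row 3: 32 + 32 + 33 + 7 + 12 + 26 = 142, so the missing entry is 166 − 142 = 24.
Row 1: 13 + 12 + 15 + 37 + 24 + 35 = 136, so the missing entry is 166 − 136 = 30.

k = 24, x = 30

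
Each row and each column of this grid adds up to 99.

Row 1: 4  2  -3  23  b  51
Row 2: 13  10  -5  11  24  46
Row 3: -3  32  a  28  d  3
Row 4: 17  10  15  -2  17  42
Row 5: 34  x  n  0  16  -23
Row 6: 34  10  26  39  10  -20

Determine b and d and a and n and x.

b = 22, d = 10, a = 29, n = 37, x = 35

The known cells in row 1 total 77, leaving 99 − 77 = 22 for the blank.
The known cells in column 5 total 89, leaving 99 − 89 = 10 for the blank.
The known cells in row 3 total 70, leaving 99 − 70 = 29 for the blank.
The known cells in column 3 total 62, leaving 99 − 62 = 37 for the blank.
The known cells in row 5 total 64, leaving 99 − 64 = 35 for the blank.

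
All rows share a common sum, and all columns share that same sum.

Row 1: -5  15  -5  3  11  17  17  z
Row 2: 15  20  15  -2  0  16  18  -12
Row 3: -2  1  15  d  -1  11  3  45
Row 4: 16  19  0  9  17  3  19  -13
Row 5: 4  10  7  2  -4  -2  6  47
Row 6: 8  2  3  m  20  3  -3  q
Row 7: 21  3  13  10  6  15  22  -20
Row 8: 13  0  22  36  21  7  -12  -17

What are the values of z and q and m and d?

z = 17, q = 23, m = 14, d = -2

Rows 2 and 4 both sum to 70, so that's the common total.
Row 1: -5 + 15 − 5 + 3 + 11 + 17 + 17 = 53, so its missing entry is 70 − 53 = 17.
Row 3: -2 + 1 + 15 − 1 + 11 + 3 + 45 = 72, so its missing entry is 70 − 72 = -2.
Column 4: 3 − 2 − 2 + 9 + 2 + 10 + 36 = 56, so its missing entry is 70 − 56 = 14.
Row 6: 8 + 2 + 3 + 14 + 20 + 3 − 3 = 47, so its missing entry is 70 − 47 = 23.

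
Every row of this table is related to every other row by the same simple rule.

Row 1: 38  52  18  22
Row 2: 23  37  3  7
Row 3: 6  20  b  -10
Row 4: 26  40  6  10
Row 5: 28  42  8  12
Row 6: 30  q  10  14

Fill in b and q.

b = -14, q = 44

The difference between any two rows is the same in every column — this is an addition table with the headers hidden.
Row 3 minus row 1 is -10 − 22 = -32, so its entry in column 3 is 18 + (-32) = -14.
Row 6 minus row 1 is 14 − 22 = -8, so its entry in column 2 is 52 + (-8) = 44.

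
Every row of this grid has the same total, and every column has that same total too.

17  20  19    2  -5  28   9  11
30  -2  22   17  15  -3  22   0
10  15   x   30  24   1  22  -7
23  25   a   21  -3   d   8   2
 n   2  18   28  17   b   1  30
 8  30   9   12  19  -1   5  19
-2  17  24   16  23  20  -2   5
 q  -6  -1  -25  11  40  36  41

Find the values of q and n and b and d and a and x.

Rows 1 and 2 both sum to 101, so that's the common total.
Row 8 has -6 − 1 − 25 + 11 + 40 + 36 + 41 = 96; the blank must be 101 − 96 = 5.
Column 1 has 17 + 30 + 10 + 23 + 8 − 2 + 5 = 91; the blank must be 101 − 91 = 10.
Row 5 has 10 + 2 + 18 + 28 + 17 + 1 + 30 = 106; the blank must be 101 − 106 = -5.
Row 3 has 10 + 15 + 30 + 24 + 1 + 22 − 7 = 95; the blank must be 101 − 95 = 6.
Column 3 has 19 + 22 + 6 + 18 + 9 + 24 − 1 = 97; the blank must be 101 − 97 = 4.
Row 4 has 23 + 25 + 4 + 21 − 3 + 8 + 2 = 80; the blank must be 101 − 80 = 21.

q = 5, n = 10, b = -5, d = 21, a = 4, x = 6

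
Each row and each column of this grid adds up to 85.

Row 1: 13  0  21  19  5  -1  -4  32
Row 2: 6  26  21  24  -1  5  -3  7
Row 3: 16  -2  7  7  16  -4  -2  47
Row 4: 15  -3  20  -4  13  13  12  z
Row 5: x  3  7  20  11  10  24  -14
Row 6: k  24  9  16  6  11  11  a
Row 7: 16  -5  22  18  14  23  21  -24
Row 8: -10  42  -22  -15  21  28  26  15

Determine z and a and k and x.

z = 19, a = 3, k = 5, x = 24

The known cells in row 4 total 66, leaving 85 − 66 = 19 for the blank.
The known cells in row 5 total 61, leaving 85 − 61 = 24 for the blank.
The known cells in column 1 total 80, leaving 85 − 80 = 5 for the blank.
The known cells in row 6 total 82, leaving 85 − 82 = 3 for the blank.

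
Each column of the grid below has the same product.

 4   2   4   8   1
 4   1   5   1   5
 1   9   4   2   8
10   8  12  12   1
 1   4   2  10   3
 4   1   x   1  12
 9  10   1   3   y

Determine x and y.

Columns 2 and 4 each multiply to 5760, so every column has product 5760.
Column 3: 4×5×4×12×2×1 = 1920, so the missing entry is 5760 ÷ 1920 = 3.
Column 5: 1×5×8×1×3×12 = 1440, so the missing entry is 5760 ÷ 1440 = 4.

x = 3, y = 4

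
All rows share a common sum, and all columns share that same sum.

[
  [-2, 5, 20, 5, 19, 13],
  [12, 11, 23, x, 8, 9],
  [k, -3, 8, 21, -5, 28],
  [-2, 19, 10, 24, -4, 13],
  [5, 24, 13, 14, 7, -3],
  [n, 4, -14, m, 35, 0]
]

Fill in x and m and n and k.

Rows 1 and 4 both sum to 60, so that's the common total.
Row 2: 12 + 11 + 23 + 8 + 9 = 63, so its missing entry is 60 − 63 = -3.
Column 4: 5 − 3 + 21 + 24 + 14 = 61, so its missing entry is 60 − 61 = -1.
Row 6: 4 − 14 − 1 + 35 + 0 = 24, so its missing entry is 60 − 24 = 36.
Row 3: -3 + 8 + 21 − 5 + 28 = 49, so its missing entry is 60 − 49 = 11.

x = -3, m = -1, n = 36, k = 11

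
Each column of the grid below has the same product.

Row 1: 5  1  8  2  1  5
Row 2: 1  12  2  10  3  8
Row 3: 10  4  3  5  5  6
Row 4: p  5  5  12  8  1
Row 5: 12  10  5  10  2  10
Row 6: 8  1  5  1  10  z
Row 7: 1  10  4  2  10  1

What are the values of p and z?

p = 5, z = 10

Columns 4 and 5 each multiply to 24000, so every column has product 24000.
Column 1: 5×1×10×12×8×1 = 4800, so the missing entry is 24000 ÷ 4800 = 5.
Column 6: 5×8×6×1×10×1 = 2400, so the missing entry is 24000 ÷ 2400 = 10.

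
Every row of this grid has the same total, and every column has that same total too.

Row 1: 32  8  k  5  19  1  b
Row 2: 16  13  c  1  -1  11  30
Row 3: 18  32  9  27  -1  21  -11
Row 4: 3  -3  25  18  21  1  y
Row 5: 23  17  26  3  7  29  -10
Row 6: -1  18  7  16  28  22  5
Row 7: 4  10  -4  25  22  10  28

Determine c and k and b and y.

Rows 3 and 5 both sum to 95, so that's the common total.
The known cells in row 2 total 70, leaving 95 − 70 = 25 for the blank.
The known cells in column 3 total 88, leaving 95 − 88 = 7 for the blank.
The known cells in row 4 total 65, leaving 95 − 65 = 30 for the blank.
The known cells in row 1 total 72, leaving 95 − 72 = 23 for the blank.

c = 25, k = 7, b = 23, y = 30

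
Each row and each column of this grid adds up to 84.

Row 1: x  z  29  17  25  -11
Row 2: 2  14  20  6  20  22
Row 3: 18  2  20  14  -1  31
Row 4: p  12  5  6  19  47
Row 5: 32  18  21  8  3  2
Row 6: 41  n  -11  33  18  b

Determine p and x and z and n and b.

p = -5, x = -4, z = 28, n = 10, b = -7

Column 6: -11 + 22 + 31 + 47 + 2 = 91, so its missing entry is 84 − 91 = -7.
Row 6: 41 − 11 + 33 + 18 − 7 = 74, so its missing entry is 84 − 74 = 10.
Column 2: 14 + 2 + 12 + 18 + 10 = 56, so its missing entry is 84 − 56 = 28.
Row 1: 28 + 29 + 17 + 25 − 11 = 88, so its missing entry is 84 − 88 = -4.
Row 4: 12 + 5 + 6 + 19 + 47 = 89, so its missing entry is 84 − 89 = -5.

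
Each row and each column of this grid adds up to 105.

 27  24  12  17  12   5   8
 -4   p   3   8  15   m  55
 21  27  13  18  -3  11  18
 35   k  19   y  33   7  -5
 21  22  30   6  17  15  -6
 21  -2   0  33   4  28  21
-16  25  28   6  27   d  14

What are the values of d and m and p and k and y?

d = 21, m = 18, p = 10, k = -1, y = 17

The known cells in row 7 total 84, leaving 105 − 84 = 21 for the blank.
The known cells in column 6 total 87, leaving 105 − 87 = 18 for the blank.
The known cells in row 2 total 95, leaving 105 − 95 = 10 for the blank.
The known cells in column 2 total 106, leaving 105 − 106 = -1 for the blank.
The known cells in row 4 total 88, leaving 105 − 88 = 17 for the blank.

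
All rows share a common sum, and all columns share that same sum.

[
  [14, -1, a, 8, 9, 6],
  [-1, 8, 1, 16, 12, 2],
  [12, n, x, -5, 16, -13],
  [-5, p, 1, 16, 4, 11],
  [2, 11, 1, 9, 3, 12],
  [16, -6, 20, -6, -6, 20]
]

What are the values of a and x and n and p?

a = 2, x = 13, n = 15, p = 11

Rows 2 and 5 both sum to 38, so that's the common total.
Row 4 has -5 + 1 + 16 + 4 + 11 = 27; the blank must be 38 − 27 = 11.
Row 1 has 14 − 1 + 8 + 9 + 6 = 36; the blank must be 38 − 36 = 2.
Column 2 has -1 + 8 + 11 + 11 − 6 = 23; the blank must be 38 − 23 = 15.
Row 3 has 12 + 15 − 5 + 16 − 13 = 25; the blank must be 38 − 25 = 13.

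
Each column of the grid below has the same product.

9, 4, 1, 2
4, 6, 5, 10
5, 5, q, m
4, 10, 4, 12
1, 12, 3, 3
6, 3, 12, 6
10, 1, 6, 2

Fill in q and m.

q = 10, m = 5

Columns 1 and 2 each multiply to 43200, so every column has product 43200.
Column 3: 1×5×4×3×12×6 = 4320, so the missing entry is 43200 ÷ 4320 = 10.
Column 4: 2×10×12×3×6×2 = 8640, so the missing entry is 43200 ÷ 8640 = 5.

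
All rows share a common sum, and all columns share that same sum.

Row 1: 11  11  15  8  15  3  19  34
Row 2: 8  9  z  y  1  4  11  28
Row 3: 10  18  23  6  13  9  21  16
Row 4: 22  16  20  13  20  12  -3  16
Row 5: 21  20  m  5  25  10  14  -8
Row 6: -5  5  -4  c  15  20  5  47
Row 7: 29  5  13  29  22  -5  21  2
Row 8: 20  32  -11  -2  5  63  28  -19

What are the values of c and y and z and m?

c = 33, y = 24, z = 31, m = 29

Rows 1 and 3 both sum to 116, so that's the common total.
Row 6 has -5 + 5 − 4 + 15 + 20 + 5 + 47 = 83; the blank must be 116 − 83 = 33.
Column 4 has 8 + 6 + 13 + 5 + 33 + 29 − 2 = 92; the blank must be 116 − 92 = 24.
Row 2 has 8 + 9 + 24 + 1 + 4 + 11 + 28 = 85; the blank must be 116 − 85 = 31.
Row 5 has 21 + 20 + 5 + 25 + 10 + 14 − 8 = 87; the blank must be 116 − 87 = 29.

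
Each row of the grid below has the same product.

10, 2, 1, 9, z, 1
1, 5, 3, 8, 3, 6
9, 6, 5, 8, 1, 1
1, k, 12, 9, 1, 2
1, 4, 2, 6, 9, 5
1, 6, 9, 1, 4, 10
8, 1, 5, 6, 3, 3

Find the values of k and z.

Rows 2 and 7 each multiply to 2160, so every row has product 2160.
Row 4: 1×12×9×1×2 = 216, so the missing entry is 2160 ÷ 216 = 10.
Row 1: 10×2×1×9×1 = 180, so the missing entry is 2160 ÷ 180 = 12.

k = 10, z = 12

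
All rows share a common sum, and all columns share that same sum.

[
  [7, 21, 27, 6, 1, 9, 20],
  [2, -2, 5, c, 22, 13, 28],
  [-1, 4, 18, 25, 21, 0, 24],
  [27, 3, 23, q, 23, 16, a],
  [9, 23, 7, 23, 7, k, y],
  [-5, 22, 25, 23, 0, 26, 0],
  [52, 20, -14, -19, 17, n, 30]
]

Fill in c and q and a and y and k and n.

c = 23, q = 10, a = -11, y = 0, k = 22, n = 5

Rows 1 and 3 both sum to 91, so that's the common total.
The known cells in row 7 total 86, leaving 91 − 86 = 5 for the blank.
The known cells in column 6 total 69, leaving 91 − 69 = 22 for the blank.
The known cells in row 5 total 91, leaving 91 − 91 = 0 for the blank.
The known cells in column 7 total 102, leaving 91 − 102 = -11 for the blank.
The known cells in row 4 total 81, leaving 91 − 81 = 10 for the blank.
The known cells in row 2 total 68, leaving 91 − 68 = 23 for the blank.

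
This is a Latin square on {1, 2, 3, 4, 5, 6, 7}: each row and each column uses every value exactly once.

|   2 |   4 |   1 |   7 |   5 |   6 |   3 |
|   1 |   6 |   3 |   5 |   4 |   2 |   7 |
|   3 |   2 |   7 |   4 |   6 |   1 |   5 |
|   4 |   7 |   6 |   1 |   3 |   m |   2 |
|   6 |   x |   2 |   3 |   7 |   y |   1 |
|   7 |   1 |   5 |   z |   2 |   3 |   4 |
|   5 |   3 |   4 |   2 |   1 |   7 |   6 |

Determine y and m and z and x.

y = 4, m = 5, z = 6, x = 5

At (row 6, col 4): row 6 already has {1, 2, 3, 4, 5, 7}, so the value is 6.
For row 5, column 2: column 2 already has {1, 2, 3, 4, 6, 7}; that leaves 5.
At (row 5, col 6): row 5 already has {1, 2, 3, 5, 6, 7}, so the value is 4.
At (row 4, col 6): row 4 already has {1, 2, 3, 4, 6, 7}, so the value is 5.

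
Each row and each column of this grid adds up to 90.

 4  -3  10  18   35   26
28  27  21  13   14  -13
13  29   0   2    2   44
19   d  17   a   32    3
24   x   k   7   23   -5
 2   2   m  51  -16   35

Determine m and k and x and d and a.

Column 4 has 18 + 13 + 2 + 7 + 51 = 91; the blank must be 90 − 91 = -1.
Row 4 has 19 + 17 − 1 + 32 + 3 = 70; the blank must be 90 − 70 = 20.
Column 2 has -3 + 27 + 29 + 20 + 2 = 75; the blank must be 90 − 75 = 15.
Row 5 has 24 + 15 + 7 + 23 − 5 = 64; the blank must be 90 − 64 = 26.
Row 6 has 2 + 2 + 51 − 16 + 35 = 74; the blank must be 90 − 74 = 16.

m = 16, k = 26, x = 15, d = 20, a = -1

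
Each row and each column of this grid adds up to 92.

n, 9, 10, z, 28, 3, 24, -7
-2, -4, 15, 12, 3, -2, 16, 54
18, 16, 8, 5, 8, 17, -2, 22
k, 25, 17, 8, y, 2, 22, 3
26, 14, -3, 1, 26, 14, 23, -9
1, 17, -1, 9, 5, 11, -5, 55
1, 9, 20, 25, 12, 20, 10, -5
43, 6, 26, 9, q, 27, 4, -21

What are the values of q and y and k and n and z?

q = -2, y = 12, k = 3, n = 2, z = 23

The known cells in row 8 total 94, leaving 92 − 94 = -2 for the blank.
The known cells in column 5 total 80, leaving 92 − 80 = 12 for the blank.
The known cells in column 4 total 69, leaving 92 − 69 = 23 for the blank.
The known cells in row 1 total 90, leaving 92 − 90 = 2 for the blank.
The known cells in row 4 total 89, leaving 92 − 89 = 3 for the blank.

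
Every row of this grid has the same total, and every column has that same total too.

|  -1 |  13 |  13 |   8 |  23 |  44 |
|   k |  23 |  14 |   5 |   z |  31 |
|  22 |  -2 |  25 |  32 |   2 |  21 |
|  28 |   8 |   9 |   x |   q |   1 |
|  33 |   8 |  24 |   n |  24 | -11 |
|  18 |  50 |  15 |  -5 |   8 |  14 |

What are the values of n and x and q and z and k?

Rows 1 and 3 both sum to 100, so that's the common total.
The known cells in row 5 total 78, leaving 100 − 78 = 22 for the blank.
The known cells in column 4 total 62, leaving 100 − 62 = 38 for the blank.
The known cells in row 4 total 84, leaving 100 − 84 = 16 for the blank.
The known cells in column 5 total 73, leaving 100 − 73 = 27 for the blank.
The known cells in row 2 total 100, leaving 100 − 100 = 0 for the blank.

n = 22, x = 38, q = 16, z = 27, k = 0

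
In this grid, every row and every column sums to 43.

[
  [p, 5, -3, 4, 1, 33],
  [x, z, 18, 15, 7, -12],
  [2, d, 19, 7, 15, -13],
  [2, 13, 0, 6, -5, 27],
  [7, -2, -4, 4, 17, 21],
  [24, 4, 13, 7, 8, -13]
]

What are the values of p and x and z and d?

p = 3, x = 5, z = 10, d = 13

Row 3 has 2 + 19 + 7 + 15 − 13 = 30; the blank must be 43 − 30 = 13.
Column 2 has 5 + 13 + 13 − 2 + 4 = 33; the blank must be 43 − 33 = 10.
Row 2 has 10 + 18 + 15 + 7 − 12 = 38; the blank must be 43 − 38 = 5.
Row 1 has 5 − 3 + 4 + 1 + 33 = 40; the blank must be 43 − 40 = 3.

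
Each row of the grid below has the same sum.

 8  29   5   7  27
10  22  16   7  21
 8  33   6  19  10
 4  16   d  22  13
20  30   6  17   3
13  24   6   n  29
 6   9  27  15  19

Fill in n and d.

n = 4, d = 21

The complete rows each total 76.
Row 6 is missing 76 − 72 = 4 (since 13 + 24 + 6 + 29 = 72).
Row 4 is missing 76 − 55 = 21 (since 4 + 16 + 22 + 13 = 55).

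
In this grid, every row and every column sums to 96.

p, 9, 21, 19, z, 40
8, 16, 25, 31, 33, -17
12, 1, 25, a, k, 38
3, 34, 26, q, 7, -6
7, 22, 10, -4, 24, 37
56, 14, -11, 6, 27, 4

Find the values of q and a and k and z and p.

q = 32, a = 12, k = 8, z = -3, p = 10

Column 1: 8 + 12 + 3 + 7 + 56 = 86, so its missing entry is 96 − 86 = 10.
Row 1: 10 + 9 + 21 + 19 + 40 = 99, so its missing entry is 96 − 99 = -3.
Column 5: -3 + 33 + 7 + 24 + 27 = 88, so its missing entry is 96 − 88 = 8.
Row 3: 12 + 1 + 25 + 8 + 38 = 84, so its missing entry is 96 − 84 = 12.
Row 4: 3 + 34 + 26 + 7 − 6 = 64, so its missing entry is 96 − 64 = 32.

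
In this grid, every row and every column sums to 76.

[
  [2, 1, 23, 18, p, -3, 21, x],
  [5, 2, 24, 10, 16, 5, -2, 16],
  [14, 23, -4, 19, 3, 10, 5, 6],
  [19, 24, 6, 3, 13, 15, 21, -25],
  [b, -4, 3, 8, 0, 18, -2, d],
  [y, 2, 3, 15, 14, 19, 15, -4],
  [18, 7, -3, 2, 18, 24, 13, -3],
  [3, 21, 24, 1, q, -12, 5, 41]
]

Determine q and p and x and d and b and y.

q = -7, p = 19, x = -5, d = 50, b = 3, y = 12

Row 8: 3 + 21 + 24 + 1 − 12 + 5 + 41 = 83, so its missing entry is 76 − 83 = -7.
Column 5: 16 + 3 + 13 + 0 + 14 + 18 − 7 = 57, so its missing entry is 76 − 57 = 19.
Row 1: 2 + 1 + 23 + 18 + 19 − 3 + 21 = 81, so its missing entry is 76 − 81 = -5.
Row 6: 2 + 3 + 15 + 14 + 19 + 15 − 4 = 64, so its missing entry is 76 − 64 = 12.
Column 1: 2 + 5 + 14 + 19 + 12 + 18 + 3 = 73, so its missing entry is 76 − 73 = 3.
Row 5: 3 − 4 + 3 + 8 + 0 + 18 − 2 = 26, so its missing entry is 76 − 26 = 50.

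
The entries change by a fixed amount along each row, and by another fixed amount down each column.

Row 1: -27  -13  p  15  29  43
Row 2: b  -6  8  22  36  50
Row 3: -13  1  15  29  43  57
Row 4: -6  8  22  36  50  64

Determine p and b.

Along each row the entries change by 14 per step; down each column they change by 7.
Row 1: from -27 at column 1, stepping by 14 to column 3 gives 1.
Row 2: from -6 at column 2, stepping by 14 to column 1 gives -20.

p = 1, b = -20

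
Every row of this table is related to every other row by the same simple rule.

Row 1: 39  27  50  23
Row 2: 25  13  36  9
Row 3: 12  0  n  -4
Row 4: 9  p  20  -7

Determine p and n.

The difference between any two rows is the same in every column — this is an addition table with the headers hidden.
Row 4 minus row 1 is -7 − 23 = -30, so its entry in column 2 is 27 + (-30) = -3.
Row 3 minus row 1 is -4 − 23 = -27, so its entry in column 3 is 50 + (-27) = 23.

p = -3, n = 23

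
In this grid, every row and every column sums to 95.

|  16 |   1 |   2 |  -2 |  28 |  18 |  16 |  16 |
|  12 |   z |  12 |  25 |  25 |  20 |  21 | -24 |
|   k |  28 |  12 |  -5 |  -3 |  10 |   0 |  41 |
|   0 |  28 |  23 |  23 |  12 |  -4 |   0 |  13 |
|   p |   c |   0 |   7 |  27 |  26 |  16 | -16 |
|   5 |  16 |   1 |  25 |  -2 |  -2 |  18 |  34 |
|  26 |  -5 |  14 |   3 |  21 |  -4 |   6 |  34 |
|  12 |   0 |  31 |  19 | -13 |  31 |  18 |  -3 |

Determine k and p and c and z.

k = 12, p = 12, c = 23, z = 4

Row 2 has 12 + 12 + 25 + 25 + 20 + 21 − 24 = 91; the blank must be 95 − 91 = 4.
Row 3 has 28 + 12 − 5 − 3 + 10 + 0 + 41 = 83; the blank must be 95 − 83 = 12.
Column 1 has 16 + 12 + 12 + 0 + 5 + 26 + 12 = 83; the blank must be 95 − 83 = 12.
Row 5 has 12 + 0 + 7 + 27 + 26 + 16 − 16 = 72; the blank must be 95 − 72 = 23.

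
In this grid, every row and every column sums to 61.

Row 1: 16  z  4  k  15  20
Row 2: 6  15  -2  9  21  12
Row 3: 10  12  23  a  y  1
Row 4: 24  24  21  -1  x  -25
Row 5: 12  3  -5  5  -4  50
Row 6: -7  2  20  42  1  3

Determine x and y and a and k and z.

x = 18, y = 10, a = 5, k = 1, z = 5

The known cells in column 2 total 56, leaving 61 − 56 = 5 for the blank.
The known cells in row 4 total 43, leaving 61 − 43 = 18 for the blank.
The known cells in column 5 total 51, leaving 61 − 51 = 10 for the blank.
The known cells in row 1 total 60, leaving 61 − 60 = 1 for the blank.
The known cells in row 3 total 56, leaving 61 − 56 = 5 for the blank.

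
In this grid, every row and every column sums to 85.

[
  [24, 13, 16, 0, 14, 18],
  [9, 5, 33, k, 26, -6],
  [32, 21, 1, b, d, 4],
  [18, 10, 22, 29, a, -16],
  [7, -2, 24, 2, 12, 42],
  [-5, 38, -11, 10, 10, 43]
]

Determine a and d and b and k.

Row 2: 9 + 5 + 33 + 26 − 6 = 67, so its missing entry is 85 − 67 = 18.
Column 4: 0 + 18 + 29 + 2 + 10 = 59, so its missing entry is 85 − 59 = 26.
Row 3: 32 + 21 + 1 + 26 + 4 = 84, so its missing entry is 85 − 84 = 1.
Row 4: 18 + 10 + 22 + 29 − 16 = 63, so its missing entry is 85 − 63 = 22.

a = 22, d = 1, b = 26, k = 18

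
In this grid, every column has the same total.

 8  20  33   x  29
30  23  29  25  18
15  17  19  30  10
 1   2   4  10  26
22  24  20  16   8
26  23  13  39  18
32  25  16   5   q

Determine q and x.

q = 25, x = 9

Column 2 sums to 134 and so does column 3; that's the common total.
In column 5 the known cells total 109, leaving 134 − 109 = 25.
In column 4 the known cells total 125, leaving 134 − 125 = 9.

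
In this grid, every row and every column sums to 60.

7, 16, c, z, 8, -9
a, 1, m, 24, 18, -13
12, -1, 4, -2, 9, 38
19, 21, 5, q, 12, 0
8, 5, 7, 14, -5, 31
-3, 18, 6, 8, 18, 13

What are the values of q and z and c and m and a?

The known cells in row 4 total 57, leaving 60 − 57 = 3 for the blank.
The known cells in column 4 total 47, leaving 60 − 47 = 13 for the blank.
The known cells in row 1 total 35, leaving 60 − 35 = 25 for the blank.
The known cells in column 3 total 47, leaving 60 − 47 = 13 for the blank.
The known cells in row 2 total 43, leaving 60 − 43 = 17 for the blank.

q = 3, z = 13, c = 25, m = 13, a = 17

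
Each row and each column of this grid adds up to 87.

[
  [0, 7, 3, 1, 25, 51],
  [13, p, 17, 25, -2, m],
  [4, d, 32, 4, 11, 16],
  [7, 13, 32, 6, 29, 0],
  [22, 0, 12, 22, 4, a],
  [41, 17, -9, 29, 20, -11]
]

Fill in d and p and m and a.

d = 20, p = 30, m = 4, a = 27

The known cells in row 5 total 60, leaving 87 − 60 = 27 for the blank.
The known cells in row 3 total 67, leaving 87 − 67 = 20 for the blank.
The known cells in column 2 total 57, leaving 87 − 57 = 30 for the blank.
The known cells in row 2 total 83, leaving 87 − 83 = 4 for the blank.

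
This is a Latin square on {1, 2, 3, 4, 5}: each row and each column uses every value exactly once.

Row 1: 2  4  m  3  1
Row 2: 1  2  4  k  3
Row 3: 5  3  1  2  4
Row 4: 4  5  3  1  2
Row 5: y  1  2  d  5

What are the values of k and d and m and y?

k = 5, d = 4, m = 5, y = 3

For row 1, column 3: row 1 already has {1, 2, 3, 4}; that leaves 5.
Cell (5,1): column 1 already has {1, 2, 4, 5} → 3.
At (row 2, col 4): row 2 already has {1, 2, 3, 4}, so the value is 5.
Cell (5,4): row 5 already has {1, 2, 3, 5} → 4.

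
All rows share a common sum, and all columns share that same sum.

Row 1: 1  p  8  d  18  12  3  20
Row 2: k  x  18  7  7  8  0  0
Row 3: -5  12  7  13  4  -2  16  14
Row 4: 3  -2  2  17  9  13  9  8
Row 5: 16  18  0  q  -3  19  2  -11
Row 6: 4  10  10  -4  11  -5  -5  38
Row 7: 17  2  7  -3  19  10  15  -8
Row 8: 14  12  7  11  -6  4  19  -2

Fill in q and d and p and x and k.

q = 18, d = 0, p = -3, x = 10, k = 9

Rows 3 and 4 both sum to 59, so that's the common total.
Row 5 has 16 + 18 + 0 − 3 + 19 + 2 − 11 = 41; the blank must be 59 − 41 = 18.
Column 4 has 7 + 13 + 17 + 18 − 4 − 3 + 11 = 59; the blank must be 59 − 59 = 0.
Row 1 has 1 + 8 + 0 + 18 + 12 + 3 + 20 = 62; the blank must be 59 − 62 = -3.
Column 2 has -3 + 12 − 2 + 18 + 10 + 2 + 12 = 49; the blank must be 59 − 49 = 10.
Row 2 has 10 + 18 + 7 + 7 + 8 + 0 + 0 = 50; the blank must be 59 − 50 = 9.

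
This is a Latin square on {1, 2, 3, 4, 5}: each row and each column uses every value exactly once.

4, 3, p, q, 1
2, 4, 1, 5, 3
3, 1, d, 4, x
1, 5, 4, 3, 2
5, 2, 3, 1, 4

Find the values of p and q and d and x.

For row 1, column 4: column 4 already has {1, 3, 4, 5}; that leaves 2.
At (row 1, col 3): row 1 already has {1, 2, 3, 4}, so the value is 5.
At (row 3, col 5): column 5 already has {1, 2, 3, 4}, so the value is 5.
Cell (3,3): row 3 already has {1, 3, 4, 5} → 2.

p = 5, q = 2, d = 2, x = 5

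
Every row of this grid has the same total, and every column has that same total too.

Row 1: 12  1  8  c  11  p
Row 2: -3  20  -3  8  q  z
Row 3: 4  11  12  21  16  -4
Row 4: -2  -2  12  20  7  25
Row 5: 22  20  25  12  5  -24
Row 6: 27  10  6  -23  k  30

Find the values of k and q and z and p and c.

k = 10, q = 11, z = 27, p = 6, c = 22

Rows 3 and 4 both sum to 60, so that's the common total.
Row 6 has 27 + 10 + 6 − 23 + 30 = 50; the blank must be 60 − 50 = 10.
Column 4 has 8 + 21 + 20 + 12 − 23 = 38; the blank must be 60 − 38 = 22.
Column 5 has 11 + 16 + 7 + 5 + 10 = 49; the blank must be 60 − 49 = 11.
Row 2 has -3 + 20 − 3 + 8 + 11 = 33; the blank must be 60 − 33 = 27.
Row 1 has 12 + 1 + 8 + 22 + 11 = 54; the blank must be 60 − 54 = 6.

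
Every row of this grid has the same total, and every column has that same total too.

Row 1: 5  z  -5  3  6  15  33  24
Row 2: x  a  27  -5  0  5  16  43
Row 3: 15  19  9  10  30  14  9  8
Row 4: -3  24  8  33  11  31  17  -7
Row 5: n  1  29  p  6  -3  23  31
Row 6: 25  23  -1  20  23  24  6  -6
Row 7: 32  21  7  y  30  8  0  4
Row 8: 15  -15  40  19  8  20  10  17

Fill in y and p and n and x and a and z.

Rows 3 and 4 both sum to 114, so that's the common total.
The known cells in row 1 total 81, leaving 114 − 81 = 33 for the blank.
The known cells in column 2 total 106, leaving 114 − 106 = 8 for the blank.
The known cells in row 2 total 94, leaving 114 − 94 = 20 for the blank.
The known cells in column 1 total 109, leaving 114 − 109 = 5 for the blank.
The known cells in row 5 total 92, leaving 114 − 92 = 22 for the blank.
The known cells in row 7 total 102, leaving 114 − 102 = 12 for the blank.

y = 12, p = 22, n = 5, x = 20, a = 8, z = 33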